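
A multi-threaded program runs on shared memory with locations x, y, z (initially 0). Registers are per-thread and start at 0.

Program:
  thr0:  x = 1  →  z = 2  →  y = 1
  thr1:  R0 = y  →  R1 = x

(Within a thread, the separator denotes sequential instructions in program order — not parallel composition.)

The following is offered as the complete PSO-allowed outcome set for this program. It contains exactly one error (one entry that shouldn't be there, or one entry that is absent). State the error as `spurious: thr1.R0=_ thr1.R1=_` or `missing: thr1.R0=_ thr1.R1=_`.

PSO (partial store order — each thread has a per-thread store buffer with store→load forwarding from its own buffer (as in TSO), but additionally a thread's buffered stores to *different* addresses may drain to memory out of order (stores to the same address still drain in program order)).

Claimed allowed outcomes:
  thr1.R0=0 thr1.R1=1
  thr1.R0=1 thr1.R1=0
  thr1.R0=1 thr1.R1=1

missing: thr1.R0=0 thr1.R1=0

outcome vector order: (thr1.R0,thr1.R1)
[PSO] allowed = {(0,0); (0,1); (1,0); (1,1)}
PSO∖claimed = {(0,0)}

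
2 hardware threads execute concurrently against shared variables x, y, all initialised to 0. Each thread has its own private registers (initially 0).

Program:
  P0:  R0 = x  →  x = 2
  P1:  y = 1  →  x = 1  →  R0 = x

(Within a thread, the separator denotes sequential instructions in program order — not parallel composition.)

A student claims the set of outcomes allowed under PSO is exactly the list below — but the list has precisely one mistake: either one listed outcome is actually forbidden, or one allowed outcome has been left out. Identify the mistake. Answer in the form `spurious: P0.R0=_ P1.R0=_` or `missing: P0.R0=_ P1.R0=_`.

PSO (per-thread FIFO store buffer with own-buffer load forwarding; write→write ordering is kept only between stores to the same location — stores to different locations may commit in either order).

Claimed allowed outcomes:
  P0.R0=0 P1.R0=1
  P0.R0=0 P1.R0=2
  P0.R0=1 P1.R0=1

outcome vector order: (P0.R0,P1.R0)
PSO: 4 outcomes — {0/1, 0/2, 1/1, 1/2}
PSO∖claimed = {1/2}

missing: P0.R0=1 P1.R0=2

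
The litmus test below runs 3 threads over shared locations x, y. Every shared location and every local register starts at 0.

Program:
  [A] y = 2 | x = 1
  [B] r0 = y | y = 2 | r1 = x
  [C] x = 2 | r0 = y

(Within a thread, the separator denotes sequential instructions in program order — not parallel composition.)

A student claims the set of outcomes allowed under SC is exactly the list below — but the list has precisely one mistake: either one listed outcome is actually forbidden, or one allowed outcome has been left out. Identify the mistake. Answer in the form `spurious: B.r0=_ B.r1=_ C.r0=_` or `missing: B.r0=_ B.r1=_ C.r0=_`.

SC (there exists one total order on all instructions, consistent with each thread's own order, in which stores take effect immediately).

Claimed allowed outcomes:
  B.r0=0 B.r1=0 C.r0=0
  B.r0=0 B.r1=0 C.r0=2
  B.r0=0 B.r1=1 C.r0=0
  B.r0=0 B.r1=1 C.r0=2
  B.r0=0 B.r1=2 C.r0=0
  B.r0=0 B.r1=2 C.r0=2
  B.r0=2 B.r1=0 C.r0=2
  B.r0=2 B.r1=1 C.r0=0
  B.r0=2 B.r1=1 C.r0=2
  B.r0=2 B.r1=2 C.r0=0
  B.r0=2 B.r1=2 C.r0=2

spurious: B.r0=0 B.r1=0 C.r0=0

outcome vector order: (B.r0,B.r1,C.r0)
SC (10): (0,0,2), (0,1,0), (0,1,2), (0,2,0), (0,2,2), (2,0,2), (2,1,0), (2,1,2), (2,2,0), (2,2,2)
claimed∖SC = {(0,0,0)}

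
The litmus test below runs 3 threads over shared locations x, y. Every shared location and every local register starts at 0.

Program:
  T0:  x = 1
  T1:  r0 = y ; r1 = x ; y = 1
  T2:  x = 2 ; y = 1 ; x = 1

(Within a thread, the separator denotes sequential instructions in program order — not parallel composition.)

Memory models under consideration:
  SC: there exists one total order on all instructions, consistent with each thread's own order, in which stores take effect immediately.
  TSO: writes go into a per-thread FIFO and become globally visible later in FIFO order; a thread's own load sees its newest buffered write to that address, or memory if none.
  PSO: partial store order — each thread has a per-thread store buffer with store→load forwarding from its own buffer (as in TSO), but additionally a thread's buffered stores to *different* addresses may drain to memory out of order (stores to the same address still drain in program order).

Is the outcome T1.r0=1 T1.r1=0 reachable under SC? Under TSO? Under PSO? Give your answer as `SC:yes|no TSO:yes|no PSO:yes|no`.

SC:no TSO:no PSO:yes

outcome vector order: (T1.r0,T1.r1)
SC (5): 00 01 02 11 12
TSO (5): 00 01 02 11 12
PSO (6): 00 01 02 10 11 12
target 10 ∈ {PSO}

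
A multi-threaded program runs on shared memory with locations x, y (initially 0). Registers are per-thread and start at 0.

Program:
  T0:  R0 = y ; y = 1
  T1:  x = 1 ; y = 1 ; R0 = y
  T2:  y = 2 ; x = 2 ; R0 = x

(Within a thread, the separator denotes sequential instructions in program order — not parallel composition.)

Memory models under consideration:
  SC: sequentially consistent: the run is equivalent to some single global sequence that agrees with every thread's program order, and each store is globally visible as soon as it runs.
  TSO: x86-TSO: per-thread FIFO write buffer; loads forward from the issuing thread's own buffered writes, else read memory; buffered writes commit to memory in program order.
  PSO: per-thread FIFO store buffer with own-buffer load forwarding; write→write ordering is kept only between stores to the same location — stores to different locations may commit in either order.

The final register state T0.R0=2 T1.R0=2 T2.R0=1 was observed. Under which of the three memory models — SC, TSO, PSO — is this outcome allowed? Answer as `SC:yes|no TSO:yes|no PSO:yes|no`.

outcome vector order: (T0.R0,T1.R0,T2.R0)
SC (9): 011; 012; 022; 111; 112; 122; 211; 212; 222
TSO (9): 011; 012; 022; 111; 112; 122; 211; 212; 222
PSO (12): 011; 012; 021; 022; 111; 112; 121; 122; 211; 212; 221; 222
target 221 ∈ {PSO}

SC:no TSO:no PSO:yes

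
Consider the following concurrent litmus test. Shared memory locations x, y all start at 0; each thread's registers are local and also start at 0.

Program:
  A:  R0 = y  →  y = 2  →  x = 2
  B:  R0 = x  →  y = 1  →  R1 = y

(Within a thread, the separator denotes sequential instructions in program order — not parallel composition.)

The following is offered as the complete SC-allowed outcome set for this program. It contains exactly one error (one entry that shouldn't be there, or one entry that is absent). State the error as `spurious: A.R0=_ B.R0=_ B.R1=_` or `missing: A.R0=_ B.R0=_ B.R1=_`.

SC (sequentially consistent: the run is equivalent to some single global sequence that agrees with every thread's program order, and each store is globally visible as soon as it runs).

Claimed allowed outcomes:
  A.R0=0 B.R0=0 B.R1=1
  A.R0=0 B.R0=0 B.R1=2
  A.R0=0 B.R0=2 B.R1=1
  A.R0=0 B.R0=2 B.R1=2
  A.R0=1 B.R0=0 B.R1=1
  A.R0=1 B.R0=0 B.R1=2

spurious: A.R0=0 B.R0=2 B.R1=2

outcome vector order: (A.R0,B.R0,B.R1)
under SC → <0 0 1>; <0 0 2>; <0 2 1>; <1 0 1>; <1 0 2>
claimed∖SC = {<0 2 2>}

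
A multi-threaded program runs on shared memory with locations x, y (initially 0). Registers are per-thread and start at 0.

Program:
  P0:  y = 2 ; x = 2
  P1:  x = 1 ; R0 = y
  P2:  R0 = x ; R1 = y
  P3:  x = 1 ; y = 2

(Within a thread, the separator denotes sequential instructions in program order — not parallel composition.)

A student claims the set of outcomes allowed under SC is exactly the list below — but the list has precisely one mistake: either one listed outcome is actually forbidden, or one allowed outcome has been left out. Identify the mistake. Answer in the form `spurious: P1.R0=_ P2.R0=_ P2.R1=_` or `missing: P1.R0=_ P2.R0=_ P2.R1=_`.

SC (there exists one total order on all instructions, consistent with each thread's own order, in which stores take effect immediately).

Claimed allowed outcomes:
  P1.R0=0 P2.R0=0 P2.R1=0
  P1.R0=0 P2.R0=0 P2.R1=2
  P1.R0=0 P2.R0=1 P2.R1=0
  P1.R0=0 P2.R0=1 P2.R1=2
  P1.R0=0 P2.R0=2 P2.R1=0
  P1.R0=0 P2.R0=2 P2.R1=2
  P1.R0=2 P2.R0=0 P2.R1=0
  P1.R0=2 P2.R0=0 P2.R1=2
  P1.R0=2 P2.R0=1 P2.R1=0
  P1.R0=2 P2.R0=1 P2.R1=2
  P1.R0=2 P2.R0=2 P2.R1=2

outcome vector order: (P1.R0,P2.R0,P2.R1)
SC (10): 0/0/0, 0/0/2, 0/1/0, 0/1/2, 0/2/2, 2/0/0, 2/0/2, 2/1/0, 2/1/2, 2/2/2
claimed∖SC = {0/2/0}

spurious: P1.R0=0 P2.R0=2 P2.R1=0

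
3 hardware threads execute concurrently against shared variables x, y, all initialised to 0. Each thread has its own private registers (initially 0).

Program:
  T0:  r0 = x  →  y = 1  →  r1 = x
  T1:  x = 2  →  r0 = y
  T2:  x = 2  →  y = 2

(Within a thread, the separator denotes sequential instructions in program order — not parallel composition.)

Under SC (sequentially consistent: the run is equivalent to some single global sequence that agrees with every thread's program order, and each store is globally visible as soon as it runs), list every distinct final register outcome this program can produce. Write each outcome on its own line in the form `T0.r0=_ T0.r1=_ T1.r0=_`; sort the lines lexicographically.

T0.r0=0 T0.r1=0 T1.r0=1
T0.r0=0 T0.r1=0 T1.r0=2
T0.r0=0 T0.r1=2 T1.r0=0
T0.r0=0 T0.r1=2 T1.r0=1
T0.r0=0 T0.r1=2 T1.r0=2
T0.r0=2 T0.r1=2 T1.r0=0
T0.r0=2 T0.r1=2 T1.r0=1
T0.r0=2 T0.r1=2 T1.r0=2

outcome vector order: (T0.r0,T0.r1,T1.r0)
|SC outcomes| = 8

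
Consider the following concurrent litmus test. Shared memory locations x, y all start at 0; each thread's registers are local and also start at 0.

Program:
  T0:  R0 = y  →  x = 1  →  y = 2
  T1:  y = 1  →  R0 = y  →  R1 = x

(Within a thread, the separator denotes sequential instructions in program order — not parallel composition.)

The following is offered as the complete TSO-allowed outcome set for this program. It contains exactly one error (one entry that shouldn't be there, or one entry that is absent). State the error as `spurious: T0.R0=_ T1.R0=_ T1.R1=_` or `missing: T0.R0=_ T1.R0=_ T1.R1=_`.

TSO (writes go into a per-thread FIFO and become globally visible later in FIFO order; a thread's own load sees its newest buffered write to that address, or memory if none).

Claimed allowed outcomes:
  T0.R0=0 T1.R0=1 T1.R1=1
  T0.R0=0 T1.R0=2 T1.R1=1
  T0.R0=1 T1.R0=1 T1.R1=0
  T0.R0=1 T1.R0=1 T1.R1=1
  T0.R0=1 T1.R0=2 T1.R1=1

outcome vector order: (T0.R0,T1.R0,T1.R1)
TSO (6): <0 1 0>, <0 1 1>, <0 2 1>, <1 1 0>, <1 1 1>, <1 2 1>
TSO∖claimed = {<0 1 0>}

missing: T0.R0=0 T1.R0=1 T1.R1=0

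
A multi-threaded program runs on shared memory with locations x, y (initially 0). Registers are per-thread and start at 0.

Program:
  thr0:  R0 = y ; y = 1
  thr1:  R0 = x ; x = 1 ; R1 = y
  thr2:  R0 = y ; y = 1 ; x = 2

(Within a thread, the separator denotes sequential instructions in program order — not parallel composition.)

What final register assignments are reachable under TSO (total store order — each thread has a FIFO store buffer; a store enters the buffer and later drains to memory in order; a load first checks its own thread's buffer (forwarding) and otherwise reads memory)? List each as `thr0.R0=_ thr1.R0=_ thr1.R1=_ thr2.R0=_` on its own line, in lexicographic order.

thr0.R0=0 thr1.R0=0 thr1.R1=0 thr2.R0=0
thr0.R0=0 thr1.R0=0 thr1.R1=0 thr2.R0=1
thr0.R0=0 thr1.R0=0 thr1.R1=1 thr2.R0=0
thr0.R0=0 thr1.R0=0 thr1.R1=1 thr2.R0=1
thr0.R0=0 thr1.R0=2 thr1.R1=1 thr2.R0=0
thr0.R0=0 thr1.R0=2 thr1.R1=1 thr2.R0=1
thr0.R0=1 thr1.R0=0 thr1.R1=0 thr2.R0=0
thr0.R0=1 thr1.R0=0 thr1.R1=1 thr2.R0=0
thr0.R0=1 thr1.R0=2 thr1.R1=1 thr2.R0=0

outcome vector order: (thr0.R0,thr1.R0,thr1.R1,thr2.R0)
|TSO outcomes| = 9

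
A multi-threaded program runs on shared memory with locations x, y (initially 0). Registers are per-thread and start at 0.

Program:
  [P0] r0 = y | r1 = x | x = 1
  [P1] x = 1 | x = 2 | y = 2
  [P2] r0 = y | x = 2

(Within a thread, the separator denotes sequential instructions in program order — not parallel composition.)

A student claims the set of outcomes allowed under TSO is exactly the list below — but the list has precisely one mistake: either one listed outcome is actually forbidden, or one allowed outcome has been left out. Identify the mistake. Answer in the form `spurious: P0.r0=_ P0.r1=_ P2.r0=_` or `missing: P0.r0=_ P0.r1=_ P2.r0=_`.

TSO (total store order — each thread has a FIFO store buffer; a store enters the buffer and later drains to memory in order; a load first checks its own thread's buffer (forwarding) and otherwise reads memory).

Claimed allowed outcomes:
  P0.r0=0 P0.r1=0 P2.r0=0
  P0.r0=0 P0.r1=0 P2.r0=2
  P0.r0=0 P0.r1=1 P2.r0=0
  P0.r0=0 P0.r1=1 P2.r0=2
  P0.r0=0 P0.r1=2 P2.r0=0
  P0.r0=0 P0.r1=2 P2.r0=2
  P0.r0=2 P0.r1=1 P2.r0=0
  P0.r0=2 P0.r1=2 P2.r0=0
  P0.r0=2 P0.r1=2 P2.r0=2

outcome vector order: (P0.r0,P0.r1,P2.r0)
TSO (8): 000, 002, 010, 012, 020, 022, 220, 222
claimed∖TSO = {210}

spurious: P0.r0=2 P0.r1=1 P2.r0=0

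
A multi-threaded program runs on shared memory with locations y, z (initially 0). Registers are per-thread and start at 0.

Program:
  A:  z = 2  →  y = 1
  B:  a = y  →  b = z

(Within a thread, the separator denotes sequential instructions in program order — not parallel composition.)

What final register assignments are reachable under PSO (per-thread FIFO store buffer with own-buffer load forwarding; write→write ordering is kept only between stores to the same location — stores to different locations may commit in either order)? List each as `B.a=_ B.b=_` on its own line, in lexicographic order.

outcome vector order: (B.a,B.b)
|PSO outcomes| = 4

B.a=0 B.b=0
B.a=0 B.b=2
B.a=1 B.b=0
B.a=1 B.b=2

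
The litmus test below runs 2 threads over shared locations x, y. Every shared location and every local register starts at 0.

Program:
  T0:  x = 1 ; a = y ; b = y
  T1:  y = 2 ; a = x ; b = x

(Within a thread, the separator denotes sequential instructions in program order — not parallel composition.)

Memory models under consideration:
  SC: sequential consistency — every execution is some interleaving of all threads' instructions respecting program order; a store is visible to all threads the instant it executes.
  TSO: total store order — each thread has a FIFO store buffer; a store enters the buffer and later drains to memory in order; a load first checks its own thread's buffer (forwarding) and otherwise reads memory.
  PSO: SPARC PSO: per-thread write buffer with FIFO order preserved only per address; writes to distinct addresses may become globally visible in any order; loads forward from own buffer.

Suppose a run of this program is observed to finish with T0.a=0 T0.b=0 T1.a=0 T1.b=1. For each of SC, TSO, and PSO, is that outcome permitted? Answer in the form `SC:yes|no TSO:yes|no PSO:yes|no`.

SC:no TSO:yes PSO:yes

outcome vector order: (T0.a,T0.b,T1.a,T1.b)
[SC] allowed = {<0 0 1 1> <0 2 1 1> <2 2 0 0> <2 2 0 1> <2 2 1 1>}
[TSO] allowed = {<0 0 0 0> <0 0 0 1> <0 0 1 1> <0 2 0 0> <0 2 0 1> <0 2 1 1> <2 2 0 0> <2 2 0 1> <2 2 1 1>}
[PSO] allowed = {<0 0 0 0> <0 0 0 1> <0 0 1 1> <0 2 0 0> <0 2 0 1> <0 2 1 1> <2 2 0 0> <2 2 0 1> <2 2 1 1>}
target <0 0 0 1> ∈ {TSO,PSO}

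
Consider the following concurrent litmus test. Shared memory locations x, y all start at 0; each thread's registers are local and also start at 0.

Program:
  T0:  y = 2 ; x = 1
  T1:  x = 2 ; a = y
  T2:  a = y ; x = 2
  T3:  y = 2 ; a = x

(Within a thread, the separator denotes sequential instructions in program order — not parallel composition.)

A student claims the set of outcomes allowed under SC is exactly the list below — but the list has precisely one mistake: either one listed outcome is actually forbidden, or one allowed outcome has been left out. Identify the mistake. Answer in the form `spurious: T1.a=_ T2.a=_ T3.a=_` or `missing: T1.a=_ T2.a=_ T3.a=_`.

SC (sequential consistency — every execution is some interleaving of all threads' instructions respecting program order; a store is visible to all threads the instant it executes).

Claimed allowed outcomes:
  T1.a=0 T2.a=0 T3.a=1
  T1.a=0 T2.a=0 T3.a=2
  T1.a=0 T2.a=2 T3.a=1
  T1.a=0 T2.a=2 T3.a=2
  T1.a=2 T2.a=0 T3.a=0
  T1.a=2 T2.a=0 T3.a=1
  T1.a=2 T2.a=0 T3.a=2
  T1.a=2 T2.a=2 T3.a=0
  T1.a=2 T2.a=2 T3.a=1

missing: T1.a=2 T2.a=2 T3.a=2

outcome vector order: (T1.a,T2.a,T3.a)
[SC] allowed = {(0,0,1), (0,0,2), (0,2,1), (0,2,2), (2,0,0), (2,0,1), (2,0,2), (2,2,0), (2,2,1), (2,2,2)}
SC∖claimed = {(2,2,2)}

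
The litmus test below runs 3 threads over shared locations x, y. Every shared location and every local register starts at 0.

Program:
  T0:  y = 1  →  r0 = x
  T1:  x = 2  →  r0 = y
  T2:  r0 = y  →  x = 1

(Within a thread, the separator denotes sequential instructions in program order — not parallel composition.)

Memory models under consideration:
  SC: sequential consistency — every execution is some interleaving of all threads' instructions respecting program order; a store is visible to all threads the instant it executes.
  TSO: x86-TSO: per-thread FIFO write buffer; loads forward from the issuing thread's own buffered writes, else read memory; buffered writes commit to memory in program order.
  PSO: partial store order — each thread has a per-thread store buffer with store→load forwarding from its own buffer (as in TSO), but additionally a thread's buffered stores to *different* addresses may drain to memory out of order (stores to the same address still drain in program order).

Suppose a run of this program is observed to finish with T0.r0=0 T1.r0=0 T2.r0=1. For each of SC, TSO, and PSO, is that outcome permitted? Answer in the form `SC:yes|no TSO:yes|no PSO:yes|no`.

outcome vector order: (T0.r0,T1.r0,T2.r0)
SC: 10 outcomes — {(0,1,0); (0,1,1); (1,0,0); (1,0,1); (1,1,0); (1,1,1); (2,0,0); (2,0,1); (2,1,0); (2,1,1)}
TSO: 12 outcomes — {(0,0,0); (0,0,1); (0,1,0); (0,1,1); (1,0,0); (1,0,1); (1,1,0); (1,1,1); (2,0,0); (2,0,1); (2,1,0); (2,1,1)}
PSO: 12 outcomes — {(0,0,0); (0,0,1); (0,1,0); (0,1,1); (1,0,0); (1,0,1); (1,1,0); (1,1,1); (2,0,0); (2,0,1); (2,1,0); (2,1,1)}
target (0,0,1) ∈ {TSO,PSO}

SC:no TSO:yes PSO:yes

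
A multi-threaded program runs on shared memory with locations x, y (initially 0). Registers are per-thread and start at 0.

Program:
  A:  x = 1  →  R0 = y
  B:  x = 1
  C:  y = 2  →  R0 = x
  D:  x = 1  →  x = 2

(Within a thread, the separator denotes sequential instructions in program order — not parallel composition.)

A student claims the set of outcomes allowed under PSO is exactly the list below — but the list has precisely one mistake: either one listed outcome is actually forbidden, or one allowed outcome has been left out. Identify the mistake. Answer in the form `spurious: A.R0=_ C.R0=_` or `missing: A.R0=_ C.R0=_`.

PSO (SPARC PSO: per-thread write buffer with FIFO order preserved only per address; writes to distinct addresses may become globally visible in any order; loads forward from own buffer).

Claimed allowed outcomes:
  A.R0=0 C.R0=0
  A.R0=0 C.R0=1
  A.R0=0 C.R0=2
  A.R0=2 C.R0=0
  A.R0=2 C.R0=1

outcome vector order: (A.R0,C.R0)
PSO: 6 outcomes — {(0,0) (0,1) (0,2) (2,0) (2,1) (2,2)}
PSO∖claimed = {(2,2)}

missing: A.R0=2 C.R0=2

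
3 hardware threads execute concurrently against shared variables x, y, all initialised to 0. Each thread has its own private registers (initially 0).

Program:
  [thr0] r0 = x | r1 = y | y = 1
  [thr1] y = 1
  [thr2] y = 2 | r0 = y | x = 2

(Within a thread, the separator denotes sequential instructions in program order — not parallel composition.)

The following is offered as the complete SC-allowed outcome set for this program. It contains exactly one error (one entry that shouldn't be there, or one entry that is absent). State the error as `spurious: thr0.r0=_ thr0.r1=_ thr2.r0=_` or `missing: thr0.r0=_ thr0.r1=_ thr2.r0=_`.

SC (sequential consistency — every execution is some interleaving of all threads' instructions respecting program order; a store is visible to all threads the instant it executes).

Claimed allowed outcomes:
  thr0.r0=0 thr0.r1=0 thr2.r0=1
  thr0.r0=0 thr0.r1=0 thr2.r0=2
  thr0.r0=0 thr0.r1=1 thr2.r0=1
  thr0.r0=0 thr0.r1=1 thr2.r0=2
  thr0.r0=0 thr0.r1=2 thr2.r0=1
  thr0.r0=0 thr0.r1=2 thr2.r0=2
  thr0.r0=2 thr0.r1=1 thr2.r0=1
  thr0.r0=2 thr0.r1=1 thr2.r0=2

missing: thr0.r0=2 thr0.r1=2 thr2.r0=2

outcome vector order: (thr0.r0,thr0.r1,thr2.r0)
SC: 9 outcomes — {001; 002; 011; 012; 021; 022; 211; 212; 222}
SC∖claimed = {222}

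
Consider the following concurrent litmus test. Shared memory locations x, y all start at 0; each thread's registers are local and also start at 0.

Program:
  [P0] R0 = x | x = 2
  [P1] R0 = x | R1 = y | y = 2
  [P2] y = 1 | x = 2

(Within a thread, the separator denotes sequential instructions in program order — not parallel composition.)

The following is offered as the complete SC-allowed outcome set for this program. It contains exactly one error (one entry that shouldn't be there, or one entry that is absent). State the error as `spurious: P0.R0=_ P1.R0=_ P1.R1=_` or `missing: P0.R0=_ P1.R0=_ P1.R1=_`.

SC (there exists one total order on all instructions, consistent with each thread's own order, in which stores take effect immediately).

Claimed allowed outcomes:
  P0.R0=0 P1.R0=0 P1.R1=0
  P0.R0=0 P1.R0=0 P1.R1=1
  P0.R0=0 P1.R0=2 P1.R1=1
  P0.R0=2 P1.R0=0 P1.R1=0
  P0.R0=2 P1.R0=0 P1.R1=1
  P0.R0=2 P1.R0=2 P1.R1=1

outcome vector order: (P0.R0,P1.R0,P1.R1)
SC: 7 outcomes — {0/0/0; 0/0/1; 0/2/0; 0/2/1; 2/0/0; 2/0/1; 2/2/1}
SC∖claimed = {0/2/0}

missing: P0.R0=0 P1.R0=2 P1.R1=0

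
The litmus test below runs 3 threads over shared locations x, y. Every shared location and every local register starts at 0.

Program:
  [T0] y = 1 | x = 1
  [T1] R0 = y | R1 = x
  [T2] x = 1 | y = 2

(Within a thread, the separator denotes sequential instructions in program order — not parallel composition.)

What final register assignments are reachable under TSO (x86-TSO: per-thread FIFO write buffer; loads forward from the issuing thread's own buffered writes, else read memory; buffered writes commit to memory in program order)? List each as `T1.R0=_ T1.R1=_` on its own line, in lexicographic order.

T1.R0=0 T1.R1=0
T1.R0=0 T1.R1=1
T1.R0=1 T1.R1=0
T1.R0=1 T1.R1=1
T1.R0=2 T1.R1=1

outcome vector order: (T1.R0,T1.R1)
|TSO outcomes| = 5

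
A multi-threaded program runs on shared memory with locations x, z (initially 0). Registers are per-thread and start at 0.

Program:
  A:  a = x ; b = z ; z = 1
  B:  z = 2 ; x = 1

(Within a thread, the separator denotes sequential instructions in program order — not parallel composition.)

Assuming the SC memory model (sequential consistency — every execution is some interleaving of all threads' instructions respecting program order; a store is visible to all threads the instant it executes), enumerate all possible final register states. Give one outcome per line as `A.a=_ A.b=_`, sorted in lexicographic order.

A.a=0 A.b=0
A.a=0 A.b=2
A.a=1 A.b=2

outcome vector order: (A.a,A.b)
|SC outcomes| = 3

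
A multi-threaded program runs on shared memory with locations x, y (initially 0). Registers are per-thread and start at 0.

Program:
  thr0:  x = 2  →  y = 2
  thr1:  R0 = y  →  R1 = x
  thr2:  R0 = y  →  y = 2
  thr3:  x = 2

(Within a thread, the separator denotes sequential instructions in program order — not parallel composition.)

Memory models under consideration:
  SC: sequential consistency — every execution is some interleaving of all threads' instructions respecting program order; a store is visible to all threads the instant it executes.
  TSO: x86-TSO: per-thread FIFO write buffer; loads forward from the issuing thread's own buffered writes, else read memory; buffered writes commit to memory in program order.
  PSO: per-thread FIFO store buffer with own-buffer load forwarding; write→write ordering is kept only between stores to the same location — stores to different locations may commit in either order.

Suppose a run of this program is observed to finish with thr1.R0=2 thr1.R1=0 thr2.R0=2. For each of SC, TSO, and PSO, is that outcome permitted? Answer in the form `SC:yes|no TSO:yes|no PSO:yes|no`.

outcome vector order: (thr1.R0,thr1.R1,thr2.R0)
[SC] allowed = {(0,0,0), (0,0,2), (0,2,0), (0,2,2), (2,0,0), (2,2,0), (2,2,2)}
[TSO] allowed = {(0,0,0), (0,0,2), (0,2,0), (0,2,2), (2,0,0), (2,2,0), (2,2,2)}
[PSO] allowed = {(0,0,0), (0,0,2), (0,2,0), (0,2,2), (2,0,0), (2,0,2), (2,2,0), (2,2,2)}
target (2,0,2) ∈ {PSO}

SC:no TSO:no PSO:yes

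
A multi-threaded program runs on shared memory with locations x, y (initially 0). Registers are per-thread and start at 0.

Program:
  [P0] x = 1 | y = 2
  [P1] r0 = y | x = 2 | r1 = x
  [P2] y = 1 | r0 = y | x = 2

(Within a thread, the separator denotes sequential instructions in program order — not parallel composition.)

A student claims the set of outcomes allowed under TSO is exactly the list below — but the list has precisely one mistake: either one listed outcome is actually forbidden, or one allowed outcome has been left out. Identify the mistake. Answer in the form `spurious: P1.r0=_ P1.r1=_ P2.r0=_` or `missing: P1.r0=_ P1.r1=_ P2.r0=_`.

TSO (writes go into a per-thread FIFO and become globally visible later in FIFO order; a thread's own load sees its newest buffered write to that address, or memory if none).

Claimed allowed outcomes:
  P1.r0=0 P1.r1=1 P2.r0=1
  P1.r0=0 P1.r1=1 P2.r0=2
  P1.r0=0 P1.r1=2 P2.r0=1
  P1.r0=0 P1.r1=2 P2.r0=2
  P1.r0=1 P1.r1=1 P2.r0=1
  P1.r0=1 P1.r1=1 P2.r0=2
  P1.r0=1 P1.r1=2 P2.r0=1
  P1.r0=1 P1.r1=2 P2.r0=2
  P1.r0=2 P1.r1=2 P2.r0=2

outcome vector order: (P1.r0,P1.r1,P2.r0)
TSO (10): <0 1 1> <0 1 2> <0 2 1> <0 2 2> <1 1 1> <1 1 2> <1 2 1> <1 2 2> <2 2 1> <2 2 2>
TSO∖claimed = {<2 2 1>}

missing: P1.r0=2 P1.r1=2 P2.r0=1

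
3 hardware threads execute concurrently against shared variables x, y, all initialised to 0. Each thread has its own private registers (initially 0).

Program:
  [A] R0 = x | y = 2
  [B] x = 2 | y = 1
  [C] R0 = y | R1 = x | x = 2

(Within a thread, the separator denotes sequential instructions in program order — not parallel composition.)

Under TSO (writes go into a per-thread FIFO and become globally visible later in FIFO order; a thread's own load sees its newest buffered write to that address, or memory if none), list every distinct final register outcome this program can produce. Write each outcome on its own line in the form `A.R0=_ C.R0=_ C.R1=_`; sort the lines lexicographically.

outcome vector order: (A.R0,C.R0,C.R1)
|TSO outcomes| = 9

A.R0=0 C.R0=0 C.R1=0
A.R0=0 C.R0=0 C.R1=2
A.R0=0 C.R0=1 C.R1=2
A.R0=0 C.R0=2 C.R1=0
A.R0=0 C.R0=2 C.R1=2
A.R0=2 C.R0=0 C.R1=0
A.R0=2 C.R0=0 C.R1=2
A.R0=2 C.R0=1 C.R1=2
A.R0=2 C.R0=2 C.R1=2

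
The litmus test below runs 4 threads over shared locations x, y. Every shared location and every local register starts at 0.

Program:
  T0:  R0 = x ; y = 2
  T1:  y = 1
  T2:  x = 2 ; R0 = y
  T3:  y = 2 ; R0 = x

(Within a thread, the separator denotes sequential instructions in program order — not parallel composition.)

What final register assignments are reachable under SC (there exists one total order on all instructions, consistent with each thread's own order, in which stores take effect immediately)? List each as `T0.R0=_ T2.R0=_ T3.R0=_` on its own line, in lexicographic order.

T0.R0=0 T2.R0=0 T3.R0=2
T0.R0=0 T2.R0=1 T3.R0=0
T0.R0=0 T2.R0=1 T3.R0=2
T0.R0=0 T2.R0=2 T3.R0=0
T0.R0=0 T2.R0=2 T3.R0=2
T0.R0=2 T2.R0=0 T3.R0=2
T0.R0=2 T2.R0=1 T3.R0=0
T0.R0=2 T2.R0=1 T3.R0=2
T0.R0=2 T2.R0=2 T3.R0=0
T0.R0=2 T2.R0=2 T3.R0=2

outcome vector order: (T0.R0,T2.R0,T3.R0)
|SC outcomes| = 10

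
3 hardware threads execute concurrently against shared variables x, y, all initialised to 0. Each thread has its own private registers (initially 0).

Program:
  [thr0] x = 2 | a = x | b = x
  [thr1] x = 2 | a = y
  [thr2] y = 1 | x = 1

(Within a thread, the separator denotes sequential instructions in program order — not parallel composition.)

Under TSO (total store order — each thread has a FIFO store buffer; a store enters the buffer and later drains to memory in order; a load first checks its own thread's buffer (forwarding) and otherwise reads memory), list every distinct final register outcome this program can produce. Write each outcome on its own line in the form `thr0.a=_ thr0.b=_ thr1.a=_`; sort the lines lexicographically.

thr0.a=1 thr0.b=1 thr1.a=0
thr0.a=1 thr0.b=1 thr1.a=1
thr0.a=1 thr0.b=2 thr1.a=0
thr0.a=1 thr0.b=2 thr1.a=1
thr0.a=2 thr0.b=1 thr1.a=0
thr0.a=2 thr0.b=1 thr1.a=1
thr0.a=2 thr0.b=2 thr1.a=0
thr0.a=2 thr0.b=2 thr1.a=1

outcome vector order: (thr0.a,thr0.b,thr1.a)
|TSO outcomes| = 8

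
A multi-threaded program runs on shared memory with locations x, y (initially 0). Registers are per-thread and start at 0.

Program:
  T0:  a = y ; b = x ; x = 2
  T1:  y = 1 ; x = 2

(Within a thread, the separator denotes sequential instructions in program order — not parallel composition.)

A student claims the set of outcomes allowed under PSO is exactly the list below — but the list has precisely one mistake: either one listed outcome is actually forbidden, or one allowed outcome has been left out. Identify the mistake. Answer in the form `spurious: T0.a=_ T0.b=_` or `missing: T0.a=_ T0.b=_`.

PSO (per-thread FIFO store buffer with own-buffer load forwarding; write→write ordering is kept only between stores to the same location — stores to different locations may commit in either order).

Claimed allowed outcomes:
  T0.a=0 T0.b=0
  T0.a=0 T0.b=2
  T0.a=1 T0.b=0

outcome vector order: (T0.a,T0.b)
PSO (4): (0,0); (0,2); (1,0); (1,2)
PSO∖claimed = {(1,2)}

missing: T0.a=1 T0.b=2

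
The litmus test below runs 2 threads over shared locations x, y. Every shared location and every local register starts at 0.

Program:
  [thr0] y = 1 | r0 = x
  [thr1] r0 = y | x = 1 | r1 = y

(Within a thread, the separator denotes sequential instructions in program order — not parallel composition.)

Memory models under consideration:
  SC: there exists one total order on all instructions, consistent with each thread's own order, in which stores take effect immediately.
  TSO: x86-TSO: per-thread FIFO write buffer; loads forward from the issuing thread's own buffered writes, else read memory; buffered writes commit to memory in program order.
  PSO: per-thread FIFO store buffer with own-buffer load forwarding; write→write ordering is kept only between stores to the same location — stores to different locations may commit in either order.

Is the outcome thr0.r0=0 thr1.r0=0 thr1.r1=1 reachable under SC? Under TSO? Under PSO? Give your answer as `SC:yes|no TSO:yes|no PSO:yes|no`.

SC:yes TSO:yes PSO:yes

outcome vector order: (thr0.r0,thr1.r0,thr1.r1)
under SC → 001, 011, 100, 101, 111
under TSO → 000, 001, 011, 100, 101, 111
under PSO → 000, 001, 011, 100, 101, 111
target 001 ∈ {SC,TSO,PSO}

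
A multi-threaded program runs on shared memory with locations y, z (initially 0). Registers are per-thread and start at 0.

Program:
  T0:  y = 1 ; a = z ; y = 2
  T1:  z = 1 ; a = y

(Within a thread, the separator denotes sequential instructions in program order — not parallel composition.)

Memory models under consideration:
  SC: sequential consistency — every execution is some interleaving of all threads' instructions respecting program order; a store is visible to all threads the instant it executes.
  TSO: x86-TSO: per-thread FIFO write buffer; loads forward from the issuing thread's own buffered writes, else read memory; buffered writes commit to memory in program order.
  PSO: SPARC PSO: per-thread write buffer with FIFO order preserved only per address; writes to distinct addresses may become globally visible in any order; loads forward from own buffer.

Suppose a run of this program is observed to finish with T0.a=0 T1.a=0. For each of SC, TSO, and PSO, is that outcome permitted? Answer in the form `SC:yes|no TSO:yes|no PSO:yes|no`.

outcome vector order: (T0.a,T1.a)
under SC → 01 02 10 11 12
under TSO → 00 01 02 10 11 12
under PSO → 00 01 02 10 11 12
target 00 ∈ {TSO,PSO}

SC:no TSO:yes PSO:yes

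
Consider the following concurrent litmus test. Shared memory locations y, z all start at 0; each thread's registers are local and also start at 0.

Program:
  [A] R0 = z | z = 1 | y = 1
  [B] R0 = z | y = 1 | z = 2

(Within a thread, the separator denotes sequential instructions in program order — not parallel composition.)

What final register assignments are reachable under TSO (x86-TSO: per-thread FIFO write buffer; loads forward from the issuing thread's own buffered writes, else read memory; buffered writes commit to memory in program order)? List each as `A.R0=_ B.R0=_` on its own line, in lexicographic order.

outcome vector order: (A.R0,B.R0)
|TSO outcomes| = 3

A.R0=0 B.R0=0
A.R0=0 B.R0=1
A.R0=2 B.R0=0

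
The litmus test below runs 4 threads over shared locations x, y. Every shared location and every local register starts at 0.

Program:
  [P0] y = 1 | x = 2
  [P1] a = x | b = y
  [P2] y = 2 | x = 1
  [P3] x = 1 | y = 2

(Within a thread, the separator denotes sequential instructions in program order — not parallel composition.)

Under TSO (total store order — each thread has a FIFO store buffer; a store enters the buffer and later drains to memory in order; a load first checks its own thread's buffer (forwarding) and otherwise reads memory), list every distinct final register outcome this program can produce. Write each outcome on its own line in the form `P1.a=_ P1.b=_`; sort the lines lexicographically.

outcome vector order: (P1.a,P1.b)
|TSO outcomes| = 8

P1.a=0 P1.b=0
P1.a=0 P1.b=1
P1.a=0 P1.b=2
P1.a=1 P1.b=0
P1.a=1 P1.b=1
P1.a=1 P1.b=2
P1.a=2 P1.b=1
P1.a=2 P1.b=2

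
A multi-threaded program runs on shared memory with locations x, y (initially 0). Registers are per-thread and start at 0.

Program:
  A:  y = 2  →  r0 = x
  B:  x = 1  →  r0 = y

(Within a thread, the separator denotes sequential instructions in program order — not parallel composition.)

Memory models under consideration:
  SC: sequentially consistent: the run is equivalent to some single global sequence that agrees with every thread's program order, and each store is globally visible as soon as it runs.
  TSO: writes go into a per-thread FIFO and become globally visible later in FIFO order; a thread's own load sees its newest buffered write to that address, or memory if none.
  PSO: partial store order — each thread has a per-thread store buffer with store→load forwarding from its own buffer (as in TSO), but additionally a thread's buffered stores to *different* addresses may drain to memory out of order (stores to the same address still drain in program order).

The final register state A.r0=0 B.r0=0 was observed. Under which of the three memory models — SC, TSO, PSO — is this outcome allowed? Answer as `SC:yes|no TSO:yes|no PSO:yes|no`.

SC:no TSO:yes PSO:yes

outcome vector order: (A.r0,B.r0)
SC (3): 02 10 12
TSO (4): 00 02 10 12
PSO (4): 00 02 10 12
target 00 ∈ {TSO,PSO}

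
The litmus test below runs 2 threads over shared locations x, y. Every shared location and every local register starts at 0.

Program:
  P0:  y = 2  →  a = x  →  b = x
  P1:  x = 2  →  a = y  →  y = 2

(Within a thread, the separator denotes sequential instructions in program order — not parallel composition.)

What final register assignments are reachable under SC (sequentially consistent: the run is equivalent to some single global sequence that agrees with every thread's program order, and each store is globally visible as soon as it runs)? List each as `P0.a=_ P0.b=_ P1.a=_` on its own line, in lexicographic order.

outcome vector order: (P0.a,P0.b,P1.a)
|SC outcomes| = 4

P0.a=0 P0.b=0 P1.a=2
P0.a=0 P0.b=2 P1.a=2
P0.a=2 P0.b=2 P1.a=0
P0.a=2 P0.b=2 P1.a=2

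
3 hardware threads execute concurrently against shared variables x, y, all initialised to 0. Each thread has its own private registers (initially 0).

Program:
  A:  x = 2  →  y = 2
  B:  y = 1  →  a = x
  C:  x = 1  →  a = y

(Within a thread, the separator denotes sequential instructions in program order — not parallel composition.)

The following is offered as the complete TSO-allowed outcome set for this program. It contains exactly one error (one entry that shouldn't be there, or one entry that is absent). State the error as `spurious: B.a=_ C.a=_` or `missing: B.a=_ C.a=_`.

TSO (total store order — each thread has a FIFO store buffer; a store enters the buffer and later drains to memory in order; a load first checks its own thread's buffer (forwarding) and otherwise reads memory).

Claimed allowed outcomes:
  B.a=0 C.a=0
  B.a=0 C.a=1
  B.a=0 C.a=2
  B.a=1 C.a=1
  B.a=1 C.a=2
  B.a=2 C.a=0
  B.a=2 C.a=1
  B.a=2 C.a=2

outcome vector order: (B.a,C.a)
TSO (9): <0 0>, <0 1>, <0 2>, <1 0>, <1 1>, <1 2>, <2 0>, <2 1>, <2 2>
TSO∖claimed = {<1 0>}

missing: B.a=1 C.a=0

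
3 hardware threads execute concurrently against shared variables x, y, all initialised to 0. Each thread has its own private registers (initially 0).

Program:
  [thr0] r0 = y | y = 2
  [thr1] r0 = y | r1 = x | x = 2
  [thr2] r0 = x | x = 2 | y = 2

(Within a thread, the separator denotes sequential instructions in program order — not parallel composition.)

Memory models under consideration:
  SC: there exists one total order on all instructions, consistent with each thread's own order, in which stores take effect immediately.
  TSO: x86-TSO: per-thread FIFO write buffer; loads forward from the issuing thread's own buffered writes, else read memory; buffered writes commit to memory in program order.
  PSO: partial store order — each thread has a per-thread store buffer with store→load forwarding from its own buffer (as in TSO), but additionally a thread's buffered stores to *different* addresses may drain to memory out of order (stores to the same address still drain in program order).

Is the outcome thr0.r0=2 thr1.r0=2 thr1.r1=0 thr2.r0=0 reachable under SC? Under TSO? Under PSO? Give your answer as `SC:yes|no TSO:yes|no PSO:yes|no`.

outcome vector order: (thr0.r0,thr1.r0,thr1.r1,thr2.r0)
under SC → 0/0/0/0; 0/0/0/2; 0/0/2/0; 0/2/0/0; 0/2/0/2; 0/2/2/0; 2/0/0/0; 2/0/0/2; 2/0/2/0; 2/2/2/0
under TSO → 0/0/0/0; 0/0/0/2; 0/0/2/0; 0/2/0/0; 0/2/0/2; 0/2/2/0; 2/0/0/0; 2/0/0/2; 2/0/2/0; 2/2/2/0
under PSO → 0/0/0/0; 0/0/0/2; 0/0/2/0; 0/2/0/0; 0/2/0/2; 0/2/2/0; 2/0/0/0; 2/0/0/2; 2/0/2/0; 2/2/0/0; 2/2/2/0
target 2/2/0/0 ∈ {PSO}

SC:no TSO:no PSO:yes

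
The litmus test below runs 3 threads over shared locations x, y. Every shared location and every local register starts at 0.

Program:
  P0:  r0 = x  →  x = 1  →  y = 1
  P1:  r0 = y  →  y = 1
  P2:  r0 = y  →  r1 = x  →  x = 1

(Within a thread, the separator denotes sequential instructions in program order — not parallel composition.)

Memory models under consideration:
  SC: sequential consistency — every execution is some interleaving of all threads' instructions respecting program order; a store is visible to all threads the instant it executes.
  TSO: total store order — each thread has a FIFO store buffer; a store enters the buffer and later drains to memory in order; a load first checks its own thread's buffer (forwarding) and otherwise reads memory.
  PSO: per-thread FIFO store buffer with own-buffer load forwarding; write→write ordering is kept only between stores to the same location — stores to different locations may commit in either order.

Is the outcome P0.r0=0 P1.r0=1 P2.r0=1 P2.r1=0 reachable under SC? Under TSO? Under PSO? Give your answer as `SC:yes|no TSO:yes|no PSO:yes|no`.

SC:no TSO:no PSO:yes

outcome vector order: (P0.r0,P1.r0,P2.r0,P2.r1)
under SC → 0/0/0/0 0/0/0/1 0/0/1/0 0/0/1/1 0/1/0/0 0/1/0/1 0/1/1/1 1/0/0/0 1/0/1/0 1/1/0/0
under TSO → 0/0/0/0 0/0/0/1 0/0/1/0 0/0/1/1 0/1/0/0 0/1/0/1 0/1/1/1 1/0/0/0 1/0/1/0 1/1/0/0
under PSO → 0/0/0/0 0/0/0/1 0/0/1/0 0/0/1/1 0/1/0/0 0/1/0/1 0/1/1/0 0/1/1/1 1/0/0/0 1/0/1/0 1/1/0/0
target 0/1/1/0 ∈ {PSO}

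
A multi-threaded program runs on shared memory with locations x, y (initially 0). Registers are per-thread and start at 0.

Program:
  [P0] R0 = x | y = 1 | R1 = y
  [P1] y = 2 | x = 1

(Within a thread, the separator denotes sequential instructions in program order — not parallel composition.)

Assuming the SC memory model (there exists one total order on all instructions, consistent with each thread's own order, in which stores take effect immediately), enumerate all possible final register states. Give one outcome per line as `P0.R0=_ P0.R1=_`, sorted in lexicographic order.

P0.R0=0 P0.R1=1
P0.R0=0 P0.R1=2
P0.R0=1 P0.R1=1

outcome vector order: (P0.R0,P0.R1)
|SC outcomes| = 3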